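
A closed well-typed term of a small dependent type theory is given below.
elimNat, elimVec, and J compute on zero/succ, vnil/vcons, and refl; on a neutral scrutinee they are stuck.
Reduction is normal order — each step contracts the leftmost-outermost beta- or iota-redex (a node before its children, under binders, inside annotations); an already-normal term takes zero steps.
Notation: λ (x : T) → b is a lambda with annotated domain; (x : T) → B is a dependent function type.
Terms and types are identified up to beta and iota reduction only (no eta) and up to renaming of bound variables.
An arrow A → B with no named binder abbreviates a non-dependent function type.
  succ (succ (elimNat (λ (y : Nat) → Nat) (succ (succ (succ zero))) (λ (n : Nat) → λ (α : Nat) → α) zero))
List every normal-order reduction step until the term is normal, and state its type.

normal-order reduction:
  succ (succ (elimNat (λ (y : Nat) → Nat) (succ (succ (succ zero))) (λ (n : Nat) → λ (α : Nat) → α) zero))
  ~> succ (succ (succ (succ (succ zero))))
type:
  Nat


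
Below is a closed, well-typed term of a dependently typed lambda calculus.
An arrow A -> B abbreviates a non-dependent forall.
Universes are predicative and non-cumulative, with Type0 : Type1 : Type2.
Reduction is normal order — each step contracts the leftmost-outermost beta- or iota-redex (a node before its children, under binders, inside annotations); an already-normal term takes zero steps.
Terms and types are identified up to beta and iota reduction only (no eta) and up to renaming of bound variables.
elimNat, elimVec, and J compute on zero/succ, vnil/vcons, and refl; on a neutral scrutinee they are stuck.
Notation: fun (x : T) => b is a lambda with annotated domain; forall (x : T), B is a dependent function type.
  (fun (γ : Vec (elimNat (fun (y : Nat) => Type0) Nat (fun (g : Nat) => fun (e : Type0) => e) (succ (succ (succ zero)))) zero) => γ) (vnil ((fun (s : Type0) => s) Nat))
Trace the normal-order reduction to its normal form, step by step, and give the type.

normal-order reduction:
  (fun (γ : Vec (elimNat (fun (y : Nat) => Type0) Nat (fun (g : Nat) => fun (e : Type0) => e) (succ (succ (succ zero)))) zero) => γ) (vnil ((fun (s : Type0) => s) Nat))
  ~> vnil ((fun (γ : Type0) => γ) Nat)
  ~> vnil Nat
the term's type:
  Vec Nat zero


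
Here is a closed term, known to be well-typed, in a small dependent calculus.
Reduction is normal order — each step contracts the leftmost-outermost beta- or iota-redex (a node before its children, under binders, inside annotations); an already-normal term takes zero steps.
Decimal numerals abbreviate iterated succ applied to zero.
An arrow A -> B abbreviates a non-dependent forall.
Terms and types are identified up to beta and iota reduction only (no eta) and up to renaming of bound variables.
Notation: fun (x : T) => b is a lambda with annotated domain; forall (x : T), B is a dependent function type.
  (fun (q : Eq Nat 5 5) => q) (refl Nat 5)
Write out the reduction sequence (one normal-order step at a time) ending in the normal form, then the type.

reduction (normal order):
  (fun (q : Eq Nat 5 5) => q) (refl Nat 5)
  ~> refl Nat 5
inferred type:
  Eq Nat 5 5


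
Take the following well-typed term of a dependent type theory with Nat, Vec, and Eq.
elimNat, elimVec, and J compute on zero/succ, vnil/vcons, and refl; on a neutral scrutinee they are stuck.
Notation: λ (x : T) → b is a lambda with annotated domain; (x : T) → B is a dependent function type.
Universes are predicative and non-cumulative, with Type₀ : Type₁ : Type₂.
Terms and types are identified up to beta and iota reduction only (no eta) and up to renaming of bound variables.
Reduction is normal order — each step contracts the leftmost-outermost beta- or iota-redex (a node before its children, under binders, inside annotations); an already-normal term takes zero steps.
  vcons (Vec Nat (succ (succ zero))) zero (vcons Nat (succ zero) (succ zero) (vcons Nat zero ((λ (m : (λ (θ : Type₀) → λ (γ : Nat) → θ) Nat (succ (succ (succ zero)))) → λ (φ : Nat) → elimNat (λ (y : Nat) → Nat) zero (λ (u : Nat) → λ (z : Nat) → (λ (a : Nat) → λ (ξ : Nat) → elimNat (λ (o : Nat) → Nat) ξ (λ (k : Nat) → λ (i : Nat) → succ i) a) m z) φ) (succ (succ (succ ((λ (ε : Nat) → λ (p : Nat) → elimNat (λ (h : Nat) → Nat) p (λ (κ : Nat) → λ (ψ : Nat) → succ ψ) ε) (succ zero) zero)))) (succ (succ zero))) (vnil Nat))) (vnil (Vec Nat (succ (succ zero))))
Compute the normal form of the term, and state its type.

resulting normal form:
  vcons (Vec Nat (succ (succ zero))) zero (vcons Nat (succ zero) (succ zero) (vcons Nat zero (succ (succ (succ (succ (succ (succ (succ (succ zero)))))))) (vnil Nat))) (vnil (Vec Nat (succ (succ zero))))
inferred type:
  Vec (Vec Nat (succ (succ zero))) (succ zero)


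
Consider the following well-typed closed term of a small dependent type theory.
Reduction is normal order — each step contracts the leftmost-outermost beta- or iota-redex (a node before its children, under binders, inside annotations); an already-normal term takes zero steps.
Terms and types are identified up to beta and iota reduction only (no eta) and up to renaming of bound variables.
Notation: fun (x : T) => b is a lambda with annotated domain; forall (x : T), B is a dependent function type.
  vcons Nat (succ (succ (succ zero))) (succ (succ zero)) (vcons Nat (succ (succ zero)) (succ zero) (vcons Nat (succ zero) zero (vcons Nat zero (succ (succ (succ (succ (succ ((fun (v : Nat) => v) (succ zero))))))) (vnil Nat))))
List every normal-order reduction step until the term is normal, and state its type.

normal-order reduction sequence:
  vcons Nat (succ (succ (succ zero))) (succ (succ zero)) (vcons Nat (succ (succ zero)) (succ zero) (vcons Nat (succ zero) zero (vcons Nat zero (succ (succ (succ (succ (succ ((fun (v : Nat) => v) (succ zero))))))) (vnil Nat))))
  ~> vcons Nat (succ (succ (succ zero))) (succ (succ zero)) (vcons Nat (succ (succ zero)) (succ zero) (vcons Nat (succ zero) zero (vcons Nat zero (succ (succ (succ (succ (succ (succ zero)))))) (vnil Nat))))
type:
  Vec Nat (succ (succ (succ (succ zero))))


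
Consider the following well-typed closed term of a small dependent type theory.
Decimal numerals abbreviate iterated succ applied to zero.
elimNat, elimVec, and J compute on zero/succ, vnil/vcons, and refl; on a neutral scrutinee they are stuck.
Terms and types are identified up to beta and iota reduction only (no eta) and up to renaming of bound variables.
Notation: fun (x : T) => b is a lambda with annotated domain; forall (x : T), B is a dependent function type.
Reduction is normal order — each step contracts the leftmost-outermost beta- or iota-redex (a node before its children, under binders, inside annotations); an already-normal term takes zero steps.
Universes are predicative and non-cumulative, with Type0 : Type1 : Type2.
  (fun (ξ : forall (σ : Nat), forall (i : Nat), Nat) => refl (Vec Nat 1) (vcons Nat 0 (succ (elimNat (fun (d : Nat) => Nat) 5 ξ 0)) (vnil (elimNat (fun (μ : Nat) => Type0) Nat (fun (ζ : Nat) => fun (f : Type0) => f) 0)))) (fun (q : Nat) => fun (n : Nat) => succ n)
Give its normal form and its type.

resulting normal form:
  refl (Vec Nat 1) (vcons Nat 0 6 (vnil Nat))
type:
  Eq (Vec Nat 1) (vcons Nat 0 6 (vnil Nat)) (vcons Nat 0 6 (vnil Nat))
observation: contracting a beta-redex first, the term normalizes in 3 steps.


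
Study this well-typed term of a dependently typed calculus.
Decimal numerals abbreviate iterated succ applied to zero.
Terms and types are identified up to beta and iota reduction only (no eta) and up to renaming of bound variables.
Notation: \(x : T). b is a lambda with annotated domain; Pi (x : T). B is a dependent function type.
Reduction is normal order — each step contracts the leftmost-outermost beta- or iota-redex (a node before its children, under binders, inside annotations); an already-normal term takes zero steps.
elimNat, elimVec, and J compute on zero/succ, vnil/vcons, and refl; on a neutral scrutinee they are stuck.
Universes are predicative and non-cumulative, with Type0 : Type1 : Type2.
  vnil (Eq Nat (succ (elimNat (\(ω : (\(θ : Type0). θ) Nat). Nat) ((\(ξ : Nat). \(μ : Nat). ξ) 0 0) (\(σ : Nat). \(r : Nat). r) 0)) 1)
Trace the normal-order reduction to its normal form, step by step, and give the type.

normal-order reduction:
  vnil (Eq Nat (succ (elimNat (\(ω : (\(θ : Type0). θ) Nat). Nat) ((\(ξ : Nat). \(μ : Nat). ξ) 0 0) (\(σ : Nat). \(r : Nat). r) 0)) 1)
  ~> vnil (Eq Nat (succ ((\(ω : Nat). \(θ : Nat). ω) 0 0)) 1)
  ~> vnil (Eq Nat (succ ((\(ω : Nat). 0) 0)) 1)
  ~> vnil (Eq Nat 1 1)
inferred type:
  Vec (Eq Nat 1 1) 0


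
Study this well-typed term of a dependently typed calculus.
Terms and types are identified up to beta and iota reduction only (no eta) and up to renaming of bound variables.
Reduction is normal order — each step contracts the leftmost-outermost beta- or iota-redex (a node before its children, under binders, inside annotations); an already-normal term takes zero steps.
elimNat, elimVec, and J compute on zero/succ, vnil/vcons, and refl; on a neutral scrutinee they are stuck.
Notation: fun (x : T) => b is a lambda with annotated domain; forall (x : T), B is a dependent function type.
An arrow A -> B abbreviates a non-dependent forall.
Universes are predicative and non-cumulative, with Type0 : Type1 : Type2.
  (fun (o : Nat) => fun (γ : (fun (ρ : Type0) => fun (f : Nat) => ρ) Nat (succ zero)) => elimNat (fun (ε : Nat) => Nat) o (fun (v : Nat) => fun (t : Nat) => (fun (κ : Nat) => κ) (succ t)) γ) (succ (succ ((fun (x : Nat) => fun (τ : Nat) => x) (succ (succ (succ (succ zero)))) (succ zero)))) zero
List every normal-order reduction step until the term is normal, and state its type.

reduction (normal order):
  (fun (o : Nat) => fun (γ : (fun (ρ : Type0) => fun (f : Nat) => ρ) Nat (succ zero)) => elimNat (fun (ε : Nat) => Nat) o (fun (v : Nat) => fun (t : Nat) => (fun (κ : Nat) => κ) (succ t)) γ) (succ (succ ((fun (x : Nat) => fun (τ : Nat) => x) (succ (succ (succ (succ zero)))) (succ zero)))) zero
  ~> (fun (o : (fun (γ : Type0) => fun (ρ : Nat) => γ) Nat (succ zero)) => elimNat (fun (f : Nat) => Nat) (succ (succ ((fun (ε : Nat) => fun (v : Nat) => ε) (succ (succ (succ (succ zero)))) (succ zero)))) (fun (t : Nat) => fun (κ : Nat) => (fun (x : Nat) => x) (succ κ)) o) zero
  ~> elimNat (fun (o : Nat) => Nat) (succ (succ ((fun (γ : Nat) => fun (ρ : Nat) => γ) (succ (succ (succ (succ zero)))) (succ zero)))) (fun (f : Nat) => fun (ε : Nat) => (fun (v : Nat) => v) (succ ε)) zero
  ~> succ (succ ((fun (o : Nat) => fun (γ : Nat) => o) (succ (succ (succ (succ zero)))) (succ zero)))
  ~> succ (succ ((fun (o : Nat) => succ (succ (succ (succ zero)))) (succ zero)))
  ~> succ (succ (succ (succ (succ (succ zero)))))
the term's type:
  Nat


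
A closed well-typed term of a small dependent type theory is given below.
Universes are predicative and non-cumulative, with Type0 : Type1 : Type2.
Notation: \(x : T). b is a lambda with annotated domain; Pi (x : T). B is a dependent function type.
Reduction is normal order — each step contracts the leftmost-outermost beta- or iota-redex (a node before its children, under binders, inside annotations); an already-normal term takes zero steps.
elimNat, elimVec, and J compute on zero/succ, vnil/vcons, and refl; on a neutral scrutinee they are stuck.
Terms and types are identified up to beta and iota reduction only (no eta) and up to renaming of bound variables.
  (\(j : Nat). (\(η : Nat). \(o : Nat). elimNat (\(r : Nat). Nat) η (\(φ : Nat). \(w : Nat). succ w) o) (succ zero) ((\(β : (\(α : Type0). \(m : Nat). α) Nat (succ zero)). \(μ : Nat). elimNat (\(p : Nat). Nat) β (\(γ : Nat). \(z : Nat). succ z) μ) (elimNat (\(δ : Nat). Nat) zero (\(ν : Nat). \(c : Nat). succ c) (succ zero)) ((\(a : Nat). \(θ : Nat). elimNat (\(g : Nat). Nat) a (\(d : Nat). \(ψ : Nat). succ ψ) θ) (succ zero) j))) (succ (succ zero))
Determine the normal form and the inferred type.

normal form:
  succ (succ (succ (succ (succ zero))))
inferred type:
  Nat


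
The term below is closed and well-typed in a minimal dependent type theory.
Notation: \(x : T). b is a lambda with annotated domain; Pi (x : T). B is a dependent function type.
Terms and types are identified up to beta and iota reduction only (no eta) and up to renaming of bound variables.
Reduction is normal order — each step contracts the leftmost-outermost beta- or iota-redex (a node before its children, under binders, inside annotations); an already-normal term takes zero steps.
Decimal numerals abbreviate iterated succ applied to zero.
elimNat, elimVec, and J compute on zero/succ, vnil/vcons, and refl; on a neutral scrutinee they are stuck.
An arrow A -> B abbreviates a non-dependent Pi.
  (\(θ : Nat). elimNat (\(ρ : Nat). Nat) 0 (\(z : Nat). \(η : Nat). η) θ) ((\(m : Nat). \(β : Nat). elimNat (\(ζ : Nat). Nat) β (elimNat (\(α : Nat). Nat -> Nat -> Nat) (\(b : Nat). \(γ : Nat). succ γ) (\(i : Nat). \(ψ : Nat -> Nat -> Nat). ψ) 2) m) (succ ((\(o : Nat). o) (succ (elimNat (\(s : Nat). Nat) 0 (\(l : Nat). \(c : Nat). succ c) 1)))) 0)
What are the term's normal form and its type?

normal form:
  0
the term's type:
  Nat
observation: the leftmost-outermost redex is a beta-redex, and normalization takes 42 steps.


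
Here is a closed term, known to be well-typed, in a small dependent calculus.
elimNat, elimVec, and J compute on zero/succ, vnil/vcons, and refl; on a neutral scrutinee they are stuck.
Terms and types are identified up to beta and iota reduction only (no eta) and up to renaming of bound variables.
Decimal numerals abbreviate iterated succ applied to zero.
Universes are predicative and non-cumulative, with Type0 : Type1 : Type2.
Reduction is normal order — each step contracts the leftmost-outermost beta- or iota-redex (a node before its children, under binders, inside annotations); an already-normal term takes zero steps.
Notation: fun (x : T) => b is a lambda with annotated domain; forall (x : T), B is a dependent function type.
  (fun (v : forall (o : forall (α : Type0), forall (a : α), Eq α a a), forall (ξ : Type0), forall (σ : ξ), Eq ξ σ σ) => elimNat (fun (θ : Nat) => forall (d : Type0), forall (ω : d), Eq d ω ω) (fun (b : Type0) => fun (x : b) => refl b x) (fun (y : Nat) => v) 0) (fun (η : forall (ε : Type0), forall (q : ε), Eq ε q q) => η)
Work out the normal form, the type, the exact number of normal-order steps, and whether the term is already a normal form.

resulting normal form:
  fun (v : Type0) => fun (o : v) => refl v o
the term's type:
  forall (v : Type0), forall (o : v), Eq v o o
reduction steps (normal order): 2
started in normal form: no
first redex: a beta-redex


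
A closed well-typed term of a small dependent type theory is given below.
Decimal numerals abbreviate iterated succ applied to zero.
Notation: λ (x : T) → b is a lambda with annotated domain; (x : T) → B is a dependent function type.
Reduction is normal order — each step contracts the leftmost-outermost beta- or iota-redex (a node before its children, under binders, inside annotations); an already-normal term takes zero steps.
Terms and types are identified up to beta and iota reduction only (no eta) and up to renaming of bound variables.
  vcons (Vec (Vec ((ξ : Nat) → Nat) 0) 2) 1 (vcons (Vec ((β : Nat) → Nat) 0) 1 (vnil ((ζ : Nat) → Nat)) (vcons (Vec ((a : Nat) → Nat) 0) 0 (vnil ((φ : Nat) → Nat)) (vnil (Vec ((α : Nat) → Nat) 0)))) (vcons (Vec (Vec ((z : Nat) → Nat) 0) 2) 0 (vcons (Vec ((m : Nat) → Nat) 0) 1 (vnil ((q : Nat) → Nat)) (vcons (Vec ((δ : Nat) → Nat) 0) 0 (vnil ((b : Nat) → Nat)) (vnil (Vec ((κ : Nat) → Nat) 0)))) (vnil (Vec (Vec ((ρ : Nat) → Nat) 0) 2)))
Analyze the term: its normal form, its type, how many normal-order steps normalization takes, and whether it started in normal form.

resulting normal form:
  vcons (Vec (Vec ((ξ : Nat) → Nat) 0) 2) 1 (vcons (Vec ((β : Nat) → Nat) 0) 1 (vnil ((ζ : Nat) → Nat)) (vcons (Vec ((a : Nat) → Nat) 0) 0 (vnil ((φ : Nat) → Nat)) (vnil (Vec ((α : Nat) → Nat) 0)))) (vcons (Vec (Vec ((z : Nat) → Nat) 0) 2) 0 (vcons (Vec ((m : Nat) → Nat) 0) 1 (vnil ((q : Nat) → Nat)) (vcons (Vec ((δ : Nat) → Nat) 0) 0 (vnil ((b : Nat) → Nat)) (vnil (Vec ((κ : Nat) → Nat) 0)))) (vnil (Vec (Vec ((ρ : Nat) → Nat) 0) 2)))
inferred type:
  Vec (Vec (Vec ((ξ : Nat) → Nat) 0) 2) 2
normal-order step count: 0
term was already normal: yes


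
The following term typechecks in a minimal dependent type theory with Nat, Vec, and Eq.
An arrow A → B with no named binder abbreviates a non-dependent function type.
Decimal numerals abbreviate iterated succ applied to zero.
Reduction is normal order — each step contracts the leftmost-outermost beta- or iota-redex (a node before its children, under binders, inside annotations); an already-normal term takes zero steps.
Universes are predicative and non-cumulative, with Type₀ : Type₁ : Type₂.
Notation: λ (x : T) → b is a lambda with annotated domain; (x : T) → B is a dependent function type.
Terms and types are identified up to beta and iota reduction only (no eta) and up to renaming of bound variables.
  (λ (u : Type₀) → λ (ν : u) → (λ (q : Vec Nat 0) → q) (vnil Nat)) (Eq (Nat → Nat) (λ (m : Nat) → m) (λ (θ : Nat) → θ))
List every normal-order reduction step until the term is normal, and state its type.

reduction (normal order):
  (λ (u : Type₀) → λ (ν : u) → (λ (q : Vec Nat 0) → q) (vnil Nat)) (Eq (Nat → Nat) (λ (m : Nat) → m) (λ (θ : Nat) → θ))
  ~> λ (u : Eq (Nat → Nat) (λ (ν : Nat) → ν) (λ (q : Nat) → q)) → (λ (m : Vec Nat 0) → m) (vnil Nat)
  ~> λ (u : Eq (Nat → Nat) (λ (ν : Nat) → ν) (λ (q : Nat) → q)) → vnil Nat
type:
  Eq (Nat → Nat) (λ (u : Nat) → u) (λ (ν : Nat) → ν) → Vec Nat 0


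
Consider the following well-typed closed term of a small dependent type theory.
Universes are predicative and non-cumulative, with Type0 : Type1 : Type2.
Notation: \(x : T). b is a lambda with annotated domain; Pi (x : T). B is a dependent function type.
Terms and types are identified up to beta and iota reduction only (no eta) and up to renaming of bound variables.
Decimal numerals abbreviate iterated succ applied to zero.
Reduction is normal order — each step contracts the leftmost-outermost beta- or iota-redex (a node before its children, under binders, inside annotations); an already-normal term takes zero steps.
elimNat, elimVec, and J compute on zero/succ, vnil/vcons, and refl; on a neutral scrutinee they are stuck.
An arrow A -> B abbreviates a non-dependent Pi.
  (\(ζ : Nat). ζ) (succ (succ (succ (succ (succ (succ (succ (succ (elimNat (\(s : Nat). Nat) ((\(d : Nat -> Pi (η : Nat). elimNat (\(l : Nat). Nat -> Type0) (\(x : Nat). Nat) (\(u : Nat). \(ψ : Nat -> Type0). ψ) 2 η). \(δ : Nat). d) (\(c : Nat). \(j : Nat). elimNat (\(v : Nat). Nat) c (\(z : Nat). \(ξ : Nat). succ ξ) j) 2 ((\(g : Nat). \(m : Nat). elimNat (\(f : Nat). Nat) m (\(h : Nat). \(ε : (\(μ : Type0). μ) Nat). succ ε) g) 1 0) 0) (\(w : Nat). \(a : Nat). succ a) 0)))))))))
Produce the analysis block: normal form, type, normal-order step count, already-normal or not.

reduced normal form:
  9
the term's type:
  Nat
steps to reach normal form (normal order): 13
term was already normal: no
first redex: a beta-redex


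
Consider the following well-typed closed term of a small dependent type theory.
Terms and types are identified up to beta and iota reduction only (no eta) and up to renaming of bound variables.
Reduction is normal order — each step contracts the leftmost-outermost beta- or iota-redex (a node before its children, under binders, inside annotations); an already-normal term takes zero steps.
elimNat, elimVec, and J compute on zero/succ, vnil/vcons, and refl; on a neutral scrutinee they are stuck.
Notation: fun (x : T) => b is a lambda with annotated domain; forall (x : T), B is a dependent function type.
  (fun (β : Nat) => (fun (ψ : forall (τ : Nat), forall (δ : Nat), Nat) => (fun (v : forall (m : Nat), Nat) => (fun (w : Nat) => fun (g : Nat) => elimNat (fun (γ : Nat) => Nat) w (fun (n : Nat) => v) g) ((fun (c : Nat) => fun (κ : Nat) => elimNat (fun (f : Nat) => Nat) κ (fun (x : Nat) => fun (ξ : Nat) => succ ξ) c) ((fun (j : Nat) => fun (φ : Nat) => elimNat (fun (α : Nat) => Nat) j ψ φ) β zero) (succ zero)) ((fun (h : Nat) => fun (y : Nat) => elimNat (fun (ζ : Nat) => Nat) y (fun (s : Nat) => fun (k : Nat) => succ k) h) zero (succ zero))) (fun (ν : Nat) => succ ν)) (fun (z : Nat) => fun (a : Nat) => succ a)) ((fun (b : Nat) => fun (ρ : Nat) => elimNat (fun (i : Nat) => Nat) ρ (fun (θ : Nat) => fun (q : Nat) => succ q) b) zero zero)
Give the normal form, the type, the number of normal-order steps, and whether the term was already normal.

normal form:
  succ (succ zero)
the term's type:
  Nat
normal-order step count: 21
term was already normal: no
first contracted redex: a beta-redex


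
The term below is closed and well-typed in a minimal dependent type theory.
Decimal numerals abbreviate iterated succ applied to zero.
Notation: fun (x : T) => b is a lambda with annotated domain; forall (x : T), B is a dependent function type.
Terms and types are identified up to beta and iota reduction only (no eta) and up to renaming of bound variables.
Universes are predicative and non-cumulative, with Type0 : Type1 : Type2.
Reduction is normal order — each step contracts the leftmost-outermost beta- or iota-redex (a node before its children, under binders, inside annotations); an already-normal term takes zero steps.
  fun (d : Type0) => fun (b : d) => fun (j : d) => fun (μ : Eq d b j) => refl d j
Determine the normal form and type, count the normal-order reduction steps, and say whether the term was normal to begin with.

reduced normal form:
  fun (d : Type0) => fun (b : d) => fun (j : d) => fun (μ : Eq d b j) => refl d j
the term's type:
  forall (d : Type0), forall (b : d), forall (j : d), forall (μ : Eq d b j), Eq d j j
normal-order step count: 0
started in normal form: yes


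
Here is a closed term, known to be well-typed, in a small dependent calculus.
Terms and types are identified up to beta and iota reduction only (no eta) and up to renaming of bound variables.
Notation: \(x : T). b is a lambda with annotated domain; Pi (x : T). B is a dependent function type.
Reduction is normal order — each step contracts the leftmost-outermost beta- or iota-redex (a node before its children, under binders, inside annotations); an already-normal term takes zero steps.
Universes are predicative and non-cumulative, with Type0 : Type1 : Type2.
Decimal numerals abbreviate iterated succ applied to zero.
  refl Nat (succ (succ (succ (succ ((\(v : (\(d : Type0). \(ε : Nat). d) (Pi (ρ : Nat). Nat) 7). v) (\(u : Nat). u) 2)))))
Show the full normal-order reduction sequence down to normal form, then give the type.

normal-order reduction:
  refl Nat (succ (succ (succ (succ ((\(v : (\(d : Type0). \(ε : Nat). d) (Pi (ρ : Nat). Nat) 7). v) (\(u : Nat). u) 2)))))
  ~> refl Nat (succ (succ (succ (succ ((\(v : Nat). v) 2)))))
  ~> refl Nat 6
type:
  Eq Nat 6 6


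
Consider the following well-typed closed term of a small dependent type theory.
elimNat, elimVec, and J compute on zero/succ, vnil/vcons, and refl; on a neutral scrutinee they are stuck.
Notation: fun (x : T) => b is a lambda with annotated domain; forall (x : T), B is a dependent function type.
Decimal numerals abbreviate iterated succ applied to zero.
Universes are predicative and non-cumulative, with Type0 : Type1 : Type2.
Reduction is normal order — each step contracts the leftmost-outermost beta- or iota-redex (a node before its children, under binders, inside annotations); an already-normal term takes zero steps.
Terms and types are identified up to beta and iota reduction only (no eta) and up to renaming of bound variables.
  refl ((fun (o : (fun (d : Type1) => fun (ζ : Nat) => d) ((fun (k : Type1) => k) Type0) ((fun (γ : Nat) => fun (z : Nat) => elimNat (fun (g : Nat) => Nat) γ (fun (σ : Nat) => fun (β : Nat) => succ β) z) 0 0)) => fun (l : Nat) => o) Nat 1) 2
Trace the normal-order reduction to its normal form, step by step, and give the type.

normal-order reduction sequence:
  refl ((fun (o : (fun (d : Type1) => fun (ζ : Nat) => d) ((fun (k : Type1) => k) Type0) ((fun (γ : Nat) => fun (z : Nat) => elimNat (fun (g : Nat) => Nat) γ (fun (σ : Nat) => fun (β : Nat) => succ β) z) 0 0)) => fun (l : Nat) => o) Nat 1) 2
  ~> refl ((fun (o : Nat) => Nat) 1) 2
  ~> refl Nat 2
inferred type:
  Eq Nat 2 2


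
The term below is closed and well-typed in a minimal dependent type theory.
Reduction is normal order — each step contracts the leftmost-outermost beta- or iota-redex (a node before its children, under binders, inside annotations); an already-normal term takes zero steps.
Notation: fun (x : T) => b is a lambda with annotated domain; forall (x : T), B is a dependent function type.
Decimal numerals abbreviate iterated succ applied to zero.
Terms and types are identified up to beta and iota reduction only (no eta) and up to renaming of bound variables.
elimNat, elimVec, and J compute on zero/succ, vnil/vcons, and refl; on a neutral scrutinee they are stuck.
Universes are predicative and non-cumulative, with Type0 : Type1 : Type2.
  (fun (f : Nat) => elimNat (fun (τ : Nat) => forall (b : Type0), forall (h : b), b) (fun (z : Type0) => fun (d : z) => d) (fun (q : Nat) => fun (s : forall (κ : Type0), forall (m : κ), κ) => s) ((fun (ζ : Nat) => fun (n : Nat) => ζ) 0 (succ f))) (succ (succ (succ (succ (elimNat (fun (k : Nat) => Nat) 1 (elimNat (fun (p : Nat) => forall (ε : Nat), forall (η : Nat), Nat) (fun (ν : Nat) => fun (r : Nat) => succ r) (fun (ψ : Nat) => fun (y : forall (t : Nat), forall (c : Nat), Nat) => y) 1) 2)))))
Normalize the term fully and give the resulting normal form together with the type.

normal form:
  fun (f : Type0) => fun (τ : f) => τ
type:
  forall (f : Type0), forall (τ : f), f


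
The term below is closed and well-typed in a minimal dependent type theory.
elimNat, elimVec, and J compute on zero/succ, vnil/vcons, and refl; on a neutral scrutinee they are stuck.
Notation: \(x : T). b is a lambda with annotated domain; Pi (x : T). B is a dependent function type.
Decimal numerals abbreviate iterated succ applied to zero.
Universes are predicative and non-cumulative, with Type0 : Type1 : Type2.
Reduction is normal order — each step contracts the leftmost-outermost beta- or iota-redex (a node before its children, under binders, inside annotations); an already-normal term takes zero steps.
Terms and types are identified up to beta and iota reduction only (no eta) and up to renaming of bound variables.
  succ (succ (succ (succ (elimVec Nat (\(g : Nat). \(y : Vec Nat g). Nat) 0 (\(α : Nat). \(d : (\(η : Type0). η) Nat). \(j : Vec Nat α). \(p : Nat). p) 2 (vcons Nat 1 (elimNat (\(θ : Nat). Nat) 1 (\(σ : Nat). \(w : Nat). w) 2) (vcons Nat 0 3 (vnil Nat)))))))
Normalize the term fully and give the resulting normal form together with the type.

reduced normal form:
  4
the term's type:
  Nat


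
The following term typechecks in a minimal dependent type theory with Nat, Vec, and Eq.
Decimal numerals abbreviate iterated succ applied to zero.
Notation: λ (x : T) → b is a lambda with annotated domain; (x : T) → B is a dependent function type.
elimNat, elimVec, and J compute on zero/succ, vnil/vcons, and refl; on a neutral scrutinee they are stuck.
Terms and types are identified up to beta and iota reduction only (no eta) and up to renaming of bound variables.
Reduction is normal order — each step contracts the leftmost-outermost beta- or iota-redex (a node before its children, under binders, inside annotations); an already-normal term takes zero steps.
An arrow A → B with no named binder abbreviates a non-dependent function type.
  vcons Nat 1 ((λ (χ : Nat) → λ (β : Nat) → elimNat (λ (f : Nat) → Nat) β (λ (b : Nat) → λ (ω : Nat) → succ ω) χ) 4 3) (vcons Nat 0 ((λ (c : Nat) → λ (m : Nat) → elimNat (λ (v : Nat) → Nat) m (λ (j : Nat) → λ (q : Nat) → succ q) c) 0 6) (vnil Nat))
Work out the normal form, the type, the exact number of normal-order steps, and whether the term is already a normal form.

resulting normal form:
  vcons Nat 1 7 (vcons Nat 0 6 (vnil Nat))
type:
  Vec Nat 2
steps to reach normal form (normal order): 18
started in normal form: no
first contracted redex: a beta-redex


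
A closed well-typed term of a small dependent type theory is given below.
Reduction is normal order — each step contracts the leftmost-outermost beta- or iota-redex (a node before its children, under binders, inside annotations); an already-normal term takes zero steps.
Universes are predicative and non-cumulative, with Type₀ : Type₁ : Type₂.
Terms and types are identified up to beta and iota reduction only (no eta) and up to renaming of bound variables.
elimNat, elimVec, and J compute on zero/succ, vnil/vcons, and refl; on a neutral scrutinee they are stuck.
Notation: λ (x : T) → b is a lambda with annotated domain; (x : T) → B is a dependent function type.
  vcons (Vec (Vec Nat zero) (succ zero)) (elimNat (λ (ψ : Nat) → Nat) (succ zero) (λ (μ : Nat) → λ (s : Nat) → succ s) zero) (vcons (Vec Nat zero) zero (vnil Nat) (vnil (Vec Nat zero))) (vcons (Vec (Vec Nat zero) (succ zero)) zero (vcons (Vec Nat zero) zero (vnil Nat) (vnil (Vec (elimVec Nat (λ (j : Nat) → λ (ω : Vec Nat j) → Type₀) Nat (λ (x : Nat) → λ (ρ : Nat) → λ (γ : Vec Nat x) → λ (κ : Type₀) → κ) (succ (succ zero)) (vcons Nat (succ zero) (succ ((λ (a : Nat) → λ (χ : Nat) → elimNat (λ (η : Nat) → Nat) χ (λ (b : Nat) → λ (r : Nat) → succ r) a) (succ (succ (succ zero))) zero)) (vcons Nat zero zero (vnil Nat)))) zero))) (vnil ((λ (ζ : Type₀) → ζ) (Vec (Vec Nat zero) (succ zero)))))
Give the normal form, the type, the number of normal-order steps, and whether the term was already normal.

resulting normal form:
  vcons (Vec (Vec Nat zero) (succ zero)) (succ zero) (vcons (Vec Nat zero) zero (vnil Nat) (vnil (Vec Nat zero))) (vcons (Vec (Vec Nat zero) (succ zero)) zero (vcons (Vec Nat zero) zero (vnil Nat) (vnil (Vec Nat zero))) (vnil (Vec (Vec Nat zero) (succ zero))))
type:
  Vec (Vec (Vec Nat zero) (succ zero)) (succ (succ zero))
reduction steps (normal order): 13
term was already normal: no
first contracted redex: an elimNat iota-redex


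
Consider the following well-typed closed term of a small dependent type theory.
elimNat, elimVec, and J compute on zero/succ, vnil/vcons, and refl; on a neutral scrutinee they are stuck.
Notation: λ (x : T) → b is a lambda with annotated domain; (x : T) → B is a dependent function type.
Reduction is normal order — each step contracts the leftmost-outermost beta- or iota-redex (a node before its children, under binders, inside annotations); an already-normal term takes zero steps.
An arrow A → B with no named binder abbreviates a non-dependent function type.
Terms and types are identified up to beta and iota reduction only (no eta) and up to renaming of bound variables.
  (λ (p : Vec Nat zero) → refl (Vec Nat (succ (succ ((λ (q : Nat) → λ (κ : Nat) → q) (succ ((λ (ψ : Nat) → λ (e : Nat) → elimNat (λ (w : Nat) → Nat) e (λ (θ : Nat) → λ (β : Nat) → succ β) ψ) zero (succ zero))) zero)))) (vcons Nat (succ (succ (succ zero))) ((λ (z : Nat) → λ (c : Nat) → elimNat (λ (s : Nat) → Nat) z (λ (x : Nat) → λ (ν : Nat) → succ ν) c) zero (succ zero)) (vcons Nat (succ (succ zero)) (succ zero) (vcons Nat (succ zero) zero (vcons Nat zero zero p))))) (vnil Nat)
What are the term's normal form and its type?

reduced normal form:
  refl (Vec Nat (succ (succ (succ (succ zero))))) (vcons Nat (succ (succ (succ zero))) (succ zero) (vcons Nat (succ (succ zero)) (succ zero) (vcons Nat (succ zero) zero (vcons Nat zero zero (vnil Nat)))))
the term's type:
  Eq (Vec Nat (succ (succ (succ (succ zero))))) (vcons Nat (succ (succ (succ zero))) (succ zero) (vcons Nat (succ (succ zero)) (succ zero) (vcons Nat (succ zero) zero (vcons Nat zero zero (vnil Nat))))) (vcons Nat (succ (succ (succ zero))) (succ zero) (vcons Nat (succ (succ zero)) (succ zero) (vcons Nat (succ zero) zero (vcons Nat zero zero (vnil Nat)))))
observation: 12 normal-order steps separate the term from its normal form.


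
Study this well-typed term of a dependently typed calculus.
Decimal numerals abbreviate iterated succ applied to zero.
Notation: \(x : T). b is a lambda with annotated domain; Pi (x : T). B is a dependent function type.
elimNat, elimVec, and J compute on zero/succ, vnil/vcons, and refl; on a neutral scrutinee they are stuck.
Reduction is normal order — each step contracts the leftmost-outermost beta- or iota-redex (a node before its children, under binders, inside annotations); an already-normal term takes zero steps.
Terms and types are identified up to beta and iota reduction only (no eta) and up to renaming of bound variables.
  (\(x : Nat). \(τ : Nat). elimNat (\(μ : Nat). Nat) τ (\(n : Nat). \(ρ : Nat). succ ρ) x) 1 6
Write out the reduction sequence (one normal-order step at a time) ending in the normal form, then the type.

normal-order reduction sequence:
  (\(x : Nat). \(τ : Nat). elimNat (\(μ : Nat). Nat) τ (\(n : Nat). \(ρ : Nat). succ ρ) x) 1 6
  ~> (\(x : Nat). elimNat (\(τ : Nat). Nat) x (\(μ : Nat). \(n : Nat). succ n) 1) 6
  ~> elimNat (\(x : Nat). Nat) 6 (\(τ : Nat). \(μ : Nat). succ μ) 1
  ~> (\(x : Nat). \(τ : Nat). succ τ) 0 (elimNat (\(μ : Nat). Nat) 6 (\(n : Nat). \(ρ : Nat). succ ρ) 0)
  ~> (\(x : Nat). succ x) (elimNat (\(τ : Nat). Nat) 6 (\(μ : Nat). \(n : Nat). succ n) 0)
  ~> succ (elimNat (\(x : Nat). Nat) 6 (\(τ : Nat). \(μ : Nat). succ μ) 0)
  ~> 7
inferred type:
  Nat


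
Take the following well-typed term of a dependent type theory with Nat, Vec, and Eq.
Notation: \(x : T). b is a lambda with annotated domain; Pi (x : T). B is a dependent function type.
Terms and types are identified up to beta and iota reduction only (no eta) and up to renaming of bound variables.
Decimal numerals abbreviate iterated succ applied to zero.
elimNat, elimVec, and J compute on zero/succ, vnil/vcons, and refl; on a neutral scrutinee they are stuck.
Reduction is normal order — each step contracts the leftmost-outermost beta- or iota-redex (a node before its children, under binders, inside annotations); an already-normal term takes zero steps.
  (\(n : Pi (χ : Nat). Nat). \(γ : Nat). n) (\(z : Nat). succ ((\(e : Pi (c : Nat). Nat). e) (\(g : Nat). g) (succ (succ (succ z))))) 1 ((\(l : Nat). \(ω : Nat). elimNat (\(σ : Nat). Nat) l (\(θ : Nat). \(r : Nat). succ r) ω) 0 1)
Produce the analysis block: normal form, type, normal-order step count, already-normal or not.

reduced normal form:
  5
inferred type:
  Nat
steps to reach normal form (normal order): 11
started in normal form: no
first redex: a beta-redex


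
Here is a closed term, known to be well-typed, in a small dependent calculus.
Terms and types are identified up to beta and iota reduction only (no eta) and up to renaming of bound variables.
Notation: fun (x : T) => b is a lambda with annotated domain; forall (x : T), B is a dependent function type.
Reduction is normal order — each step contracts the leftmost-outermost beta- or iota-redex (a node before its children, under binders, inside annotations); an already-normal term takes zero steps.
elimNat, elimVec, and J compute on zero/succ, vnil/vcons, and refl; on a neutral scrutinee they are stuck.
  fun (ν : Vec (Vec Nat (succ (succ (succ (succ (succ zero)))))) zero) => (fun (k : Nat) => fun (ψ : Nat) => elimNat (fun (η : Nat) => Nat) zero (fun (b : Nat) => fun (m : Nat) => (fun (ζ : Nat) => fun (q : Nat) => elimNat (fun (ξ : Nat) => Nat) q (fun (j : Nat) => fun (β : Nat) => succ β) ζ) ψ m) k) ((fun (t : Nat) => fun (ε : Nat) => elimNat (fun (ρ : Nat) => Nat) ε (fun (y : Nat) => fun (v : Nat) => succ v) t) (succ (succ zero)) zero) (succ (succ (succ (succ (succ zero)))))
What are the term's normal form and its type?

resulting normal form:
  fun (ν : Vec (Vec Nat (succ (succ (succ (succ (succ zero)))))) zero) => succ (succ (succ (succ (succ (succ (succ (succ (succ (succ zero)))))))))
type:
  forall (ν : Vec (Vec Nat (succ (succ (succ (succ (succ zero)))))) zero), Nat


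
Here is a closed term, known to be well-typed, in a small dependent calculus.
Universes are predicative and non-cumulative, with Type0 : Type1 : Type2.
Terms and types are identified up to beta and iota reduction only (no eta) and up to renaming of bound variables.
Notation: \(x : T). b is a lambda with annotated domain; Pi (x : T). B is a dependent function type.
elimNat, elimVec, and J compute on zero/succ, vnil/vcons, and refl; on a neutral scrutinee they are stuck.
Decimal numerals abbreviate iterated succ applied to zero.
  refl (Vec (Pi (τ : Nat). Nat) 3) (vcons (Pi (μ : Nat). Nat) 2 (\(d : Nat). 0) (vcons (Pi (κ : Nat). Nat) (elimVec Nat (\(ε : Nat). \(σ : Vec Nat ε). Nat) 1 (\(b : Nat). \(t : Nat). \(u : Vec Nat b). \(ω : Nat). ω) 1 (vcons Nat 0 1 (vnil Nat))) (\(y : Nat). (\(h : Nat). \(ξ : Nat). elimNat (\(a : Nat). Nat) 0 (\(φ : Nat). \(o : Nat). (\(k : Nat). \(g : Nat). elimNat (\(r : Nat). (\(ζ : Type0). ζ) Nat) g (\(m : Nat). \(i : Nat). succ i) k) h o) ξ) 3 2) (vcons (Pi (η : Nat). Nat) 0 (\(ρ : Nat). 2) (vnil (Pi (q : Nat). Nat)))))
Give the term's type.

inferred type:
  Eq (Vec (Pi (τ : Nat). Nat) 3) (vcons (Pi (μ : Nat). Nat) 2 (\(d : Nat). 0) (vcons (Pi (κ : Nat). Nat) 1 (\(ε : Nat). 6) (vcons (Pi (σ : Nat). Nat) 0 (\(b : Nat). 2) (vnil (Pi (t : Nat). Nat))))) (vcons (Pi (u : Nat). Nat) 2 (\(ω : Nat). 0) (vcons (Pi (y : Nat). Nat) 1 (\(h : Nat). 6) (vcons (Pi (ξ : Nat). Nat) 0 (\(a : Nat). 2) (vnil (Pi (φ : Nat). Nat)))))


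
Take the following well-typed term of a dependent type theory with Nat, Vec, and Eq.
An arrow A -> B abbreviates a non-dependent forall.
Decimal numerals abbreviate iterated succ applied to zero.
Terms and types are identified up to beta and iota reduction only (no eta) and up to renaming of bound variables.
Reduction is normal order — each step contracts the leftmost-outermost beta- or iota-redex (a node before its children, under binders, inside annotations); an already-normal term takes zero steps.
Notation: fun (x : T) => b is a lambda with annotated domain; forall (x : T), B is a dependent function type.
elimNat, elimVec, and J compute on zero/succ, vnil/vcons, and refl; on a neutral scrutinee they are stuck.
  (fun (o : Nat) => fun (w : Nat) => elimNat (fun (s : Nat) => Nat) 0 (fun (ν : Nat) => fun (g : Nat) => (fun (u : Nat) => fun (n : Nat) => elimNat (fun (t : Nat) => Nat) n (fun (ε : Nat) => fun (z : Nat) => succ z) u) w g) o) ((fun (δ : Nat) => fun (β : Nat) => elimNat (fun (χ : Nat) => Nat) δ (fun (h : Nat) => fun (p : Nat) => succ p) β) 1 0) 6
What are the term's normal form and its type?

normal form:
  6
type:
  Nat


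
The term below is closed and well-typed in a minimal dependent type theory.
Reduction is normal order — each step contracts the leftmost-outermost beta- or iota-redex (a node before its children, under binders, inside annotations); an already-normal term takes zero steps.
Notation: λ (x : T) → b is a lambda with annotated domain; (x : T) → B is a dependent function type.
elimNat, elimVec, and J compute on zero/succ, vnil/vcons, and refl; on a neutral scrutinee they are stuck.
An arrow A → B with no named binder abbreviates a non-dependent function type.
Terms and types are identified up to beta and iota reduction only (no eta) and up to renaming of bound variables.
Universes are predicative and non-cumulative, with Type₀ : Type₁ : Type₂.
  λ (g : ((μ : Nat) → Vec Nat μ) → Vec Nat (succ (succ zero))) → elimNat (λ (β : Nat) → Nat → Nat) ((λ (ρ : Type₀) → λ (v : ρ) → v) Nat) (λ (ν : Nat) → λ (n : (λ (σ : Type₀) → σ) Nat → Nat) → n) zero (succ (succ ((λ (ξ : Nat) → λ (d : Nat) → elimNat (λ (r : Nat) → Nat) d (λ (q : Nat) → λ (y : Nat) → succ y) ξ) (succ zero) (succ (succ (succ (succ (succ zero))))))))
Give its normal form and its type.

reduced normal form:
  λ (g : ((μ : Nat) → Vec Nat μ) → Vec Nat (succ (succ zero))) → succ (succ (succ (succ (succ (succ (succ (succ zero)))))))
type:
  (((g : Nat) → Vec Nat g) → Vec Nat (succ (succ zero))) → Nat
observation: 9 normal-order steps normalize the term, beginning with an elimNat iota-redex.
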